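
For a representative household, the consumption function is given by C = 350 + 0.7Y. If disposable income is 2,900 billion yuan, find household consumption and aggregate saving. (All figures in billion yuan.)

C = 350 + 0.7(2900) = 350 + 2030 = 2380
S = Y − C = 2900 − 2380 = 520

C = 2380; S = 520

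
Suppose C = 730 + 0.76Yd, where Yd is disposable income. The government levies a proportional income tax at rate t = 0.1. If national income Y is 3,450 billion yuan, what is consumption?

C = 3089.8

Yd = (1 − 0.1)(3450) = 0.9(3450) = 3105
C = 730 + 0.76(3105) = 730 + 2359.8 = 3089.8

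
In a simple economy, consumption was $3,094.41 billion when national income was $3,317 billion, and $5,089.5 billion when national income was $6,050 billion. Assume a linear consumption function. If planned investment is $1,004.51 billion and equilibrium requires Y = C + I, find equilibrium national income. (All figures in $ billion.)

Y = 6213

MPC = (5089.5 − 3094.41)/(6050 − 3317) = 1995.09/2733 = 0.73
a = 3094.41 − 0.73(3317) = 673
Equilibrium: Y = 673 + 0.73Y + 1004.51
0.27Y = 1677.51, so Y = 1677.51/0.27 = 6213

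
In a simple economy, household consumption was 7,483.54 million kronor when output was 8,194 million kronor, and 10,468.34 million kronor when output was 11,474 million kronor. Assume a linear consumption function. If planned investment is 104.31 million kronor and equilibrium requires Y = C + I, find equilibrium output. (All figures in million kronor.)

Y = 1459

MPC = (10468.34 − 7483.54)/(11474 − 8194) = 2984.8/3280 = 0.91
a = 7483.54 − 0.91(8194) = 27
Equilibrium: Y = 27 + 0.91Y + 104.31
0.09Y = 131.31, so Y = 131.31/0.09 = 1459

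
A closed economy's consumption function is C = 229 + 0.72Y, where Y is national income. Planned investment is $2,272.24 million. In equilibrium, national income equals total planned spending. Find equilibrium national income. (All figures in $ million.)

Y = 8933

Y = C + I = 229 + 0.72Y + 2272.24
Y − 0.72Y = 2501.24
0.28Y = 2501.24, so Y = 2501.24/0.28 = 8933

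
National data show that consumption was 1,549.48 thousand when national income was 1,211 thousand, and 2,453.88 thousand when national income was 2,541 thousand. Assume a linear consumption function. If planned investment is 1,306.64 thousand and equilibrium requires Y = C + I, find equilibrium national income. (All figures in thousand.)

Y = 6352

MPC = (2453.88 − 1549.48)/(2541 − 1211) = 904.4/1330 = 0.68
a = 1549.48 − 0.68(1211) = 726
Equilibrium: Y = 726 + 0.68Y + 1306.64
0.32Y = 2032.64, so Y = 2032.64/0.32 = 6352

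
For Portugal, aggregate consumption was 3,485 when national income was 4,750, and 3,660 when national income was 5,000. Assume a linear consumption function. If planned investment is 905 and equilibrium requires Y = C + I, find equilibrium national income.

Y = 3550

MPC = (3660 − 3485)/(5000 − 4750) = 175/250 = 0.7
a = 3485 − 0.7(4750) = 160
Equilibrium: Y = 160 + 0.7Y + 905
0.3Y = 1065, so Y = 1065/0.3 = 3550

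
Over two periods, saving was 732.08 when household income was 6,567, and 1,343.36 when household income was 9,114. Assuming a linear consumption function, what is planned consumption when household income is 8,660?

MPS = ΔS/ΔY = (1343.36 − 732.08)/(9114 − 6567) = 611.28/2547 = 0.24
MPC = 1 − MPS = 0.76
Autonomous saving = 732.08 − 0.24(6567) = -844, so a = 844
C = 844 + 0.76(8660) = 844 + 6581.6 = 7425.6

C = 7425.6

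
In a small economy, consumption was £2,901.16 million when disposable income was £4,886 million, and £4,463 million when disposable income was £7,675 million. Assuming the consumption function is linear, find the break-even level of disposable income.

Y = 375

MPC = (4463 − 2901.16)/(7675 − 4886) = 1561.84/2789 = 0.56
a = 2901.16 − 0.56(4886) = 2901.16 − 2736.16 = 165
Break-even: Y = a/(1−MPC) = 165/0.44 = 375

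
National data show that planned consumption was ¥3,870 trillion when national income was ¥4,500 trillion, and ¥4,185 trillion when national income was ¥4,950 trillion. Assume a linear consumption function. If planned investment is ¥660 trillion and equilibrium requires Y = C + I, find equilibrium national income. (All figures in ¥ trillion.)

Y = 4600

MPC = (4185 − 3870)/(4950 − 4500) = 315/450 = 0.7
a = 3870 − 0.7(4500) = 720
Equilibrium: Y = 720 + 0.7Y + 660
0.3Y = 1380, so Y = 1380/0.3 = 4600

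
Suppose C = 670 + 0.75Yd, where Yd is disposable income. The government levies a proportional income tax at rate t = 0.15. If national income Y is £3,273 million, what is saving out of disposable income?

S = 25.5125

Yd = (1 − 0.15)(3273) = 0.85(3273) = 2782.05
C = 670 + 0.75(2782.05) = 670 + 2086.5375 = 2756.5375
S = Yd − C = 2782.05 − 2756.5375 = 25.5125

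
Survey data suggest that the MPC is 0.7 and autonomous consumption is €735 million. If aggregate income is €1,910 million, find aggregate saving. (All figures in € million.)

C = 735 + 0.7(1910) = 735 + 1337 = 2072
S = Y − C = 1910 − 2072 = -162

S = -162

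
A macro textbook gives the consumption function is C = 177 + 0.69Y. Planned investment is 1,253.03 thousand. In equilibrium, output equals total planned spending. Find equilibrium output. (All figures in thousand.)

Y = C + I = 177 + 0.69Y + 1253.03
Y − 0.69Y = 1430.03
0.31Y = 1430.03, so Y = 1430.03/0.31 = 4613

Y = 4613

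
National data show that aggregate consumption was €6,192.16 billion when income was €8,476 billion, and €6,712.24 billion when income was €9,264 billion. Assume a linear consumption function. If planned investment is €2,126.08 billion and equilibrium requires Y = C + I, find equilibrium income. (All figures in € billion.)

MPC = (6712.24 − 6192.16)/(9264 − 8476) = 520.08/788 = 0.66
a = 6192.16 − 0.66(8476) = 598
Equilibrium: Y = 598 + 0.66Y + 2126.08
0.34Y = 2724.08, so Y = 2724.08/0.34 = 8012

Y = 8012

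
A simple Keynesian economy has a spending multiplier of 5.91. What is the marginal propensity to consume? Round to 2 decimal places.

MPC = 0.83

k = 1/(1 − MPC), so 1 − MPC = 1/k = 1/5.91 = 0.1692
MPC = 1 − 0.1692 = 0.83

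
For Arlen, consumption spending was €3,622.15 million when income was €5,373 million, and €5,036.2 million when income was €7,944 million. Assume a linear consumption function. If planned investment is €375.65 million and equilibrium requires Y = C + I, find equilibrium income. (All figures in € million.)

Y = 2317

MPC = (5036.2 − 3622.15)/(7944 − 5373) = 1414.05/2571 = 0.55
a = 3622.15 − 0.55(5373) = 667
Equilibrium: Y = 667 + 0.55Y + 375.65
0.45Y = 1042.65, so Y = 1042.65/0.45 = 2317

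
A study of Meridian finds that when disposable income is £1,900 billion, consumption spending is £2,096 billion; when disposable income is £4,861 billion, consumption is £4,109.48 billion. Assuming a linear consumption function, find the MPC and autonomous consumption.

MPC = ΔC/ΔY = (4109.48 − 2096)/(4861 − 1900) = 2013.48/2961 = 0.68
a = C − MPC·Y = 2096 − 0.68(1900) = 2096 − 1292 = 804

MPC = 0.68; a = 804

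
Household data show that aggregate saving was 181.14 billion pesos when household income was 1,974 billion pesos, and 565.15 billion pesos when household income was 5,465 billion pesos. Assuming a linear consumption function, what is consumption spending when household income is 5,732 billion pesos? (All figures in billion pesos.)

MPS = ΔS/ΔY = (565.15 − 181.14)/(5465 − 1974) = 384.01/3491 = 0.11
MPC = 1 − MPS = 0.89
Autonomous saving = 181.14 − 0.11(1974) = -36, so a = 36
C = 36 + 0.89(5732) = 36 + 5101.48 = 5137.48

C = 5137.48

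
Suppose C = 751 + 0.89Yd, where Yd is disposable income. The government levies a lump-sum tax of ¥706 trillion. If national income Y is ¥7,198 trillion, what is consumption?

C = 6528.88

Yd = Y − T = 7198 − 706 = 6492
C = 751 + 0.89(6492) = 751 + 5777.88 = 6528.88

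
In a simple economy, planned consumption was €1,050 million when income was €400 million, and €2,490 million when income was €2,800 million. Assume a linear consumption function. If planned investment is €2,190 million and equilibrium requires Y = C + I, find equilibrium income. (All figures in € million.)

Y = 7500

MPC = (2490 − 1050)/(2800 − 400) = 1440/2400 = 0.6
a = 1050 − 0.6(400) = 810
Equilibrium: Y = 810 + 0.6Y + 2190
0.4Y = 3000, so Y = 3000/0.4 = 7500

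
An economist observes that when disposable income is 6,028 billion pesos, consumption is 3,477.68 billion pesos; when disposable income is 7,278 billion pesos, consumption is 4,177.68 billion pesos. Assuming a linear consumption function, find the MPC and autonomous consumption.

MPC = 0.56; a = 102

MPC = ΔC/ΔY = (4177.68 − 3477.68)/(7278 − 6028) = 700/1250 = 0.56
a = C − MPC·Y = 3477.68 − 0.56(6028) = 3477.68 − 3375.68 = 102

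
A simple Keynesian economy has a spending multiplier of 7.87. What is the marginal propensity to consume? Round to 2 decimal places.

MPC = 0.87

k = 1/(1 − MPC), so 1 − MPC = 1/k = 1/7.87 = 0.1271
MPC = 1 − 0.1271 = 0.87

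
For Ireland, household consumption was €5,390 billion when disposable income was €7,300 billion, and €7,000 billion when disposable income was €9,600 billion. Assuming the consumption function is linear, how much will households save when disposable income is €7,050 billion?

S = 1835

MPC = (7000 − 5390)/(9600 − 7300) = 1610/2300 = 0.7
a = 5390 − 0.7(7300) = 5390 − 5110 = 280
C = 280 + 0.7(7050) = 5215
S = 7050 − 5215 = 1835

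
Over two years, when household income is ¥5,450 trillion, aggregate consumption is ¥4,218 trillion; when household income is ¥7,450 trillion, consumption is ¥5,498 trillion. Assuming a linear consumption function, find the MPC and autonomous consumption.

MPC = 0.64; a = 730

MPC = ΔC/ΔY = (5498 − 4218)/(7450 − 5450) = 1280/2000 = 0.64
a = C − MPC·Y = 4218 − 0.64(5450) = 4218 − 3488 = 730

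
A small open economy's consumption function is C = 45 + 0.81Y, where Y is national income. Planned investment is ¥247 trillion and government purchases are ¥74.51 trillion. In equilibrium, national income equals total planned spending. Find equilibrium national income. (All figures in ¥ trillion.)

Y = 1929

Y = C + I + G = 45 + 0.81Y + 247 + 74.51
Y − 0.81Y = 366.51
0.19Y = 366.51, so Y = 366.51/0.19 = 1929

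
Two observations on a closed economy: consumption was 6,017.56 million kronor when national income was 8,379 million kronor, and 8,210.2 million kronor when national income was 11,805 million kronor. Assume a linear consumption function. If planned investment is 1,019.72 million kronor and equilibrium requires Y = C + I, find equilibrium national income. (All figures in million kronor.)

MPC = (8210.2 − 6017.56)/(11805 − 8379) = 2192.64/3426 = 0.64
a = 6017.56 − 0.64(8379) = 655
Equilibrium: Y = 655 + 0.64Y + 1019.72
0.36Y = 1674.72, so Y = 1674.72/0.36 = 4652

Y = 4652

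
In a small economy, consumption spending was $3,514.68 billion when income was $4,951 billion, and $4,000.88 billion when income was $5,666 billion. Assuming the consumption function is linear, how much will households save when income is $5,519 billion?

MPC = (4000.88 − 3514.68)/(5666 − 4951) = 486.2/715 = 0.68
a = 3514.68 − 0.68(4951) = 3514.68 − 3366.68 = 148
C = 148 + 0.68(5519) = 3900.92
S = 5519 − 3900.92 = 1618.08

S = 1618.08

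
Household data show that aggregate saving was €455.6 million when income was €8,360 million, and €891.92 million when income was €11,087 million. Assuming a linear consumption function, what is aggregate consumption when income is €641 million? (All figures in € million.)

C = 1420.44

MPS = ΔS/ΔY = (891.92 − 455.6)/(11087 − 8360) = 436.32/2727 = 0.16
MPC = 1 − MPS = 0.84
Autonomous saving = 455.6 − 0.16(8360) = -882, so a = 882
C = 882 + 0.84(641) = 882 + 538.44 = 1420.44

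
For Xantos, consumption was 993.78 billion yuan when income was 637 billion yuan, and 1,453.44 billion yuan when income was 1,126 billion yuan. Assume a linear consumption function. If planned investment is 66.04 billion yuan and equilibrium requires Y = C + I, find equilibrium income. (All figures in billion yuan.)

Y = 7684

MPC = (1453.44 − 993.78)/(1126 − 637) = 459.66/489 = 0.94
a = 993.78 − 0.94(637) = 395
Equilibrium: Y = 395 + 0.94Y + 66.04
0.06Y = 461.04, so Y = 461.04/0.06 = 7684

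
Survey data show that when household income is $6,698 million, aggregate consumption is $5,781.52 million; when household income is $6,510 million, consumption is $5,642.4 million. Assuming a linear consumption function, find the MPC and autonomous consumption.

MPC = 0.74; a = 825

MPC = ΔC/ΔY = (5781.52 − 5642.4)/(6698 − 6510) = 139.12/188 = 0.74
a = C − MPC·Y = 5642.4 − 0.74(6510) = 5642.4 − 4817.4 = 825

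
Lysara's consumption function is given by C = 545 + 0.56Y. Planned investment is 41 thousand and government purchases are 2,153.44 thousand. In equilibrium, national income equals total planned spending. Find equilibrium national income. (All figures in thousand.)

Y = 6226

Y = C + I + G = 545 + 0.56Y + 41 + 2153.44
Y − 0.56Y = 2739.44
0.44Y = 2739.44, so Y = 2739.44/0.44 = 6226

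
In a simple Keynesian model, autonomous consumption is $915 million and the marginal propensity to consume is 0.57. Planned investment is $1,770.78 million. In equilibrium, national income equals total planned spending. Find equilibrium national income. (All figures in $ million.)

Y = C + I = 915 + 0.57Y + 1770.78
Y − 0.57Y = 2685.78
0.43Y = 2685.78, so Y = 2685.78/0.43 = 6246

Y = 6246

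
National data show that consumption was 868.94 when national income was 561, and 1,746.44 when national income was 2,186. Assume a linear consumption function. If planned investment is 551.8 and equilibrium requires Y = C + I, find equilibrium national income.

MPC = (1746.44 − 868.94)/(2186 − 561) = 877.5/1625 = 0.54
a = 868.94 − 0.54(561) = 566
Equilibrium: Y = 566 + 0.54Y + 551.8
0.46Y = 1117.8, so Y = 1117.8/0.46 = 2430

Y = 2430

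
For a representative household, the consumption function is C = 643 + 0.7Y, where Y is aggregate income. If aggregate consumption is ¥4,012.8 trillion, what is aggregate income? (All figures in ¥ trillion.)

643 + 0.7Y = 4012.8
0.7Y = 3369.8, so Y = 3369.8/0.7 = 4814

Y = 4814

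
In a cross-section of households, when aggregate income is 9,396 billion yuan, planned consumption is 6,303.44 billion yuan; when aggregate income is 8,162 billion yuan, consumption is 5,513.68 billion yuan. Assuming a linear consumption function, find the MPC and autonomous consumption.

MPC = 0.64; a = 290

MPC = ΔC/ΔY = (6303.44 − 5513.68)/(9396 − 8162) = 789.76/1234 = 0.64
a = C − MPC·Y = 5513.68 − 0.64(8162) = 5513.68 − 5223.68 = 290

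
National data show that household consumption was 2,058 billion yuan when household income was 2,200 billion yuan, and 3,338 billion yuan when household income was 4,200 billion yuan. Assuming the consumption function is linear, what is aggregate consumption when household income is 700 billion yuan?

MPC = (3338 − 2058)/(4200 − 2200) = 1280/2000 = 0.64
a = 2058 − 0.64(2200) = 2058 − 1408 = 650
C = 650 + 0.64(700) = 650 + 448 = 1098

C = 1098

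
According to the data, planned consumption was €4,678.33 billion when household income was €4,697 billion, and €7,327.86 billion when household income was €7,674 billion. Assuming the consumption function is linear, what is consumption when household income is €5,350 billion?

MPC = (7327.86 − 4678.33)/(7674 − 4697) = 2649.53/2977 = 0.89
a = 4678.33 − 0.89(4697) = 4678.33 − 4180.33 = 498
C = 498 + 0.89(5350) = 498 + 4761.5 = 5259.5

C = 5259.5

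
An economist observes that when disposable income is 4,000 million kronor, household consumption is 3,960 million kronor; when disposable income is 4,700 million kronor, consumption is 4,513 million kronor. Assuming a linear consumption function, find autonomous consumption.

MPC = ΔC/ΔY = (4513 − 3960)/(4700 − 4000) = 553/700 = 0.79
a = C − MPC·Y = 3960 − 0.79(4000) = 3960 − 3160 = 800

a = 800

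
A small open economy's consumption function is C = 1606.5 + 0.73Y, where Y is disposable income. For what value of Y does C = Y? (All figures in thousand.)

At break-even, C = Y: 1606.5 + 0.73Y = Y
0.27Y = 1606.5, so Y = 1606.5/0.27 = 5950

Y = 5950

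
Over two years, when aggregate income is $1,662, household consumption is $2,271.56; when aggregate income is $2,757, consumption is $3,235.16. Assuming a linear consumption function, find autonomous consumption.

MPC = ΔC/ΔY = (3235.16 − 2271.56)/(2757 − 1662) = 963.6/1095 = 0.88
a = C − MPC·Y = 2271.56 − 0.88(1662) = 2271.56 − 1462.56 = 809

a = 809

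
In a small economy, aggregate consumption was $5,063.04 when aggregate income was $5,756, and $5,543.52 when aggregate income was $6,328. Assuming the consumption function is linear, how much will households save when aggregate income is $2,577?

MPC = (5543.52 − 5063.04)/(6328 − 5756) = 480.48/572 = 0.84
a = 5063.04 − 0.84(5756) = 5063.04 − 4835.04 = 228
C = 228 + 0.84(2577) = 2392.68
S = 2577 − 2392.68 = 184.32

S = 184.32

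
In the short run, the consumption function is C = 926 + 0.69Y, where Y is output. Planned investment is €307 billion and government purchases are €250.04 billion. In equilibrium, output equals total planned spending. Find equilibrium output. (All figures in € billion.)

Y = C + I + G = 926 + 0.69Y + 307 + 250.04
Y − 0.69Y = 1483.04
0.31Y = 1483.04, so Y = 1483.04/0.31 = 4784

Y = 4784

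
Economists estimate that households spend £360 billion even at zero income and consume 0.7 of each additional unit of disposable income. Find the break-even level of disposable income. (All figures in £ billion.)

At break-even, C = Y: 360 + 0.7Y = Y
0.3Y = 360, so Y = 360/0.3 = 1200

Y = 1200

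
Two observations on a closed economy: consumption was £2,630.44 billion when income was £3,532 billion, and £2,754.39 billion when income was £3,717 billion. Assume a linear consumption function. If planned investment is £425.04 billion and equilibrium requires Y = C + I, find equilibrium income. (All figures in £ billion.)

Y = 2088

MPC = (2754.39 − 2630.44)/(3717 − 3532) = 123.95/185 = 0.67
a = 2630.44 − 0.67(3532) = 264
Equilibrium: Y = 264 + 0.67Y + 425.04
0.33Y = 689.04, so Y = 689.04/0.33 = 2088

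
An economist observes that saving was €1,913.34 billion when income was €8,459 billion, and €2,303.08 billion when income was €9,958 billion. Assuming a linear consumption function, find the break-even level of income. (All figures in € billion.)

MPS = ΔS/ΔY = (2303.08 − 1913.34)/(9958 − 8459) = 389.74/1499 = 0.26
MPC = 1 − MPS = 0.74
From S(8459) = 1913.34: −a + 0.26(8459) = 1913.34, so a = 2199.34 − 1913.34 = 286
Break-even (S = 0): Y = a/MPS = 286/0.26 = 1100

Y = 1100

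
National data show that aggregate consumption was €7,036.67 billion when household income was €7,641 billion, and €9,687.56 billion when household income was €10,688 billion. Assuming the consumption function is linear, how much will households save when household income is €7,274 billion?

S = 556.62

MPC = (9687.56 − 7036.67)/(10688 − 7641) = 2650.89/3047 = 0.87
a = 7036.67 − 0.87(7641) = 7036.67 − 6647.67 = 389
C = 389 + 0.87(7274) = 6717.38
S = 7274 − 6717.38 = 556.62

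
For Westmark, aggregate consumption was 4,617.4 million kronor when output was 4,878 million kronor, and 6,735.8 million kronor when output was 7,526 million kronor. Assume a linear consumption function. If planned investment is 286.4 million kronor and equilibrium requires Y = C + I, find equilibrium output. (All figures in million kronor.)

MPC = (6735.8 − 4617.4)/(7526 − 4878) = 2118.4/2648 = 0.8
a = 4617.4 − 0.8(4878) = 715
Equilibrium: Y = 715 + 0.8Y + 286.4
0.2Y = 1001.4, so Y = 1001.4/0.2 = 5007

Y = 5007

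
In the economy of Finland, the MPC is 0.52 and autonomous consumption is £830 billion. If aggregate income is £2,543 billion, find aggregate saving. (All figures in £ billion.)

C = 830 + 0.52(2543) = 830 + 1322.36 = 2152.36
S = Y − C = 2543 − 2152.36 = 390.64

S = 390.64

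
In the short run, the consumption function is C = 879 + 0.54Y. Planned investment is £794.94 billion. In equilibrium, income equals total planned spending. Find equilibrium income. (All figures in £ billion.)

Y = 3639

Y = C + I = 879 + 0.54Y + 794.94
Y − 0.54Y = 1673.94
0.46Y = 1673.94, so Y = 1673.94/0.46 = 3639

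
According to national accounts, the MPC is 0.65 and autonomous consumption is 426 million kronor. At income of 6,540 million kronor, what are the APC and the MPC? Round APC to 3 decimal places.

MPC = 0.65 (the slope of the consumption function)
C = 426 + 0.65(6540) = 4677, so APC = 4677/6540 = 0.715

APC = 0.715; MPC = 0.65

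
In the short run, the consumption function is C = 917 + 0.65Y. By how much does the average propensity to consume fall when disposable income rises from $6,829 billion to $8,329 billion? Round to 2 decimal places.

At Y = 6829: C = 917 + 0.65(6829) = 5355.85, APC = 5355.85/6829 = 0.784
At Y = 8329: C = 6330.85, APC = 6330.85/8329 = 0.760
Fall in APC = 0.784 − 0.760 = 0.024 ≈ 0.02

ΔAPC = 0.02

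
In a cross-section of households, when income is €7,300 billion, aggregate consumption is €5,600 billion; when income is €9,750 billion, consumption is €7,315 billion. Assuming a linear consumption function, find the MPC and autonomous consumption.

MPC = 0.7; a = 490

MPC = ΔC/ΔY = (7315 − 5600)/(9750 − 7300) = 1715/2450 = 0.7
a = C − MPC·Y = 5600 − 0.7(7300) = 5600 − 5110 = 490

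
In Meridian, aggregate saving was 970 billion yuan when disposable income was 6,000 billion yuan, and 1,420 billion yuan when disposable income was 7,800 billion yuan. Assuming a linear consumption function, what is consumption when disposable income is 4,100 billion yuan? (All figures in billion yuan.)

MPS = ΔS/ΔY = (1420 − 970)/(7800 − 6000) = 450/1800 = 0.25
MPC = 1 − MPS = 0.75
Autonomous saving = 970 − 0.25(6000) = -530, so a = 530
C = 530 + 0.75(4100) = 530 + 3075 = 3605

C = 3605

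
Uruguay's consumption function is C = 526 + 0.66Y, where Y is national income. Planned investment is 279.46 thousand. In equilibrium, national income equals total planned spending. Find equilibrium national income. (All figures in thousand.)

Y = 2369

Y = C + I = 526 + 0.66Y + 279.46
Y − 0.66Y = 805.46
0.34Y = 805.46, so Y = 805.46/0.34 = 2369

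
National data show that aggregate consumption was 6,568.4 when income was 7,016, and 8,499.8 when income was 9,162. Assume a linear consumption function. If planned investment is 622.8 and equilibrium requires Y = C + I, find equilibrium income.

MPC = (8499.8 − 6568.4)/(9162 − 7016) = 1931.4/2146 = 0.9
a = 6568.4 − 0.9(7016) = 254
Equilibrium: Y = 254 + 0.9Y + 622.8
0.1Y = 876.8, so Y = 876.8/0.1 = 8768

Y = 8768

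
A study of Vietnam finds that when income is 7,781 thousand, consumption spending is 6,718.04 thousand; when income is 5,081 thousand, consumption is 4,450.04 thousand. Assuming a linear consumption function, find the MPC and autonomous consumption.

MPC = ΔC/ΔY = (6718.04 − 4450.04)/(7781 − 5081) = 2268/2700 = 0.84
a = C − MPC·Y = 4450.04 − 0.84(5081) = 4450.04 − 4268.04 = 182

MPC = 0.84; a = 182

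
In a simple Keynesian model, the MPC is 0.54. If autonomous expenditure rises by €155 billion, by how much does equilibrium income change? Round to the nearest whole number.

ΔY ≈ 337

The multiplier is 1/(1 − MPC) = 1/0.46.
ΔY = 155/0.46 = 336.96 ≈ 337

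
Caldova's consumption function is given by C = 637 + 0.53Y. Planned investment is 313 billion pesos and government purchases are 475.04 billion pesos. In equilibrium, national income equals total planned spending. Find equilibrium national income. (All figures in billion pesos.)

Y = C + I + G = 637 + 0.53Y + 313 + 475.04
Y − 0.53Y = 1425.04
0.47Y = 1425.04, so Y = 1425.04/0.47 = 3032

Y = 3032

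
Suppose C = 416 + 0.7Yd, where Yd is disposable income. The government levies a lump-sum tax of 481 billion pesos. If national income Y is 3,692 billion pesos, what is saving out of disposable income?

S = 547.3

Yd = Y − T = 3692 − 481 = 3211
C = 416 + 0.7(3211) = 416 + 2247.7 = 2663.7
S = Yd − C = 3211 − 2663.7 = 547.3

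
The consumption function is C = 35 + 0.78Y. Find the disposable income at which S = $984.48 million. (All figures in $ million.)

S = Y − C = -35 + 0.22Y
-35 + 0.22Y = 984.48, so 0.22Y = 1019.48 and Y = 4634

Y = 4634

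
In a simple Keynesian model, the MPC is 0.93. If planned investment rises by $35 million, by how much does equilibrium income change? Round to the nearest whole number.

The multiplier is 1/(1 − MPC) = 1/0.07.
ΔY = 35/0.07 = 500.00 ≈ 500

ΔY ≈ 500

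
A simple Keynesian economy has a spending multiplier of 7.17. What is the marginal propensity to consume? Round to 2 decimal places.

MPC = 0.86

k = 1/(1 − MPC), so 1 − MPC = 1/k = 1/7.17 = 0.1395
MPC = 1 − 0.1395 = 0.86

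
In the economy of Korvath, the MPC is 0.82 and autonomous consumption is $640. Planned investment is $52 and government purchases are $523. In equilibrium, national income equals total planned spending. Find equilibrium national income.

Y = 6750

Y = C + I + G = 640 + 0.82Y + 52 + 523
Y − 0.82Y = 1215
0.18Y = 1215, so Y = 1215/0.18 = 6750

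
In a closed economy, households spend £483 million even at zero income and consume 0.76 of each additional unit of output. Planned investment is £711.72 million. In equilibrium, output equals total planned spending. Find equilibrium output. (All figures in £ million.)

Y = C + I = 483 + 0.76Y + 711.72
Y − 0.76Y = 1194.72
0.24Y = 1194.72, so Y = 1194.72/0.24 = 4978

Y = 4978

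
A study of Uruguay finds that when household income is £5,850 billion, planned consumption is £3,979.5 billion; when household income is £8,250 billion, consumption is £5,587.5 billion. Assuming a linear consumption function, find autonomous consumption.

MPC = ΔC/ΔY = (5587.5 − 3979.5)/(8250 − 5850) = 1608/2400 = 0.67
a = C − MPC·Y = 3979.5 − 0.67(5850) = 3979.5 − 3919.5 = 60

a = 60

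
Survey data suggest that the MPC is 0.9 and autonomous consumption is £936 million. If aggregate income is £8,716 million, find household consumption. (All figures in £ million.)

C = 936 + 0.9(8716) = 936 + 7844.4 = 8780.4

C = 8780.4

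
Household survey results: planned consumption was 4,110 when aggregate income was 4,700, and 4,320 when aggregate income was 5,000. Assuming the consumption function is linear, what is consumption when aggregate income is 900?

MPC = (4320 − 4110)/(5000 − 4700) = 210/300 = 0.7
a = 4110 − 0.7(4700) = 4110 − 3290 = 820
C = 820 + 0.7(900) = 820 + 630 = 1450

C = 1450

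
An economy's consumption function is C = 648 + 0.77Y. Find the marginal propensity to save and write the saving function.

MPS = 0.23; S = -648 + 0.23Y

MPS = 1 − MPC = 1 − 0.77 = 0.23
S = Y − C = -648 + 0.23Y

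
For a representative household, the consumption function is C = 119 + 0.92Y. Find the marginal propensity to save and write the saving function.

MPS = 1 − MPC = 1 − 0.92 = 0.08
S = Y − C = -119 + 0.08Y

MPS = 0.08; S = -119 + 0.08Y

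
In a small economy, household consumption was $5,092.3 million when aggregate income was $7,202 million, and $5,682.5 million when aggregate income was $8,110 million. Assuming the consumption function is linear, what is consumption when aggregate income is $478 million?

MPC = (5682.5 − 5092.3)/(8110 − 7202) = 590.2/908 = 0.65
a = 5092.3 − 0.65(7202) = 5092.3 − 4681.3 = 411
C = 411 + 0.65(478) = 411 + 310.7 = 721.7

C = 721.7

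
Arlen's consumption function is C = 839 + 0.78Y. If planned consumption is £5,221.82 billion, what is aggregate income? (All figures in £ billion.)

Y = 5619

839 + 0.78Y = 5221.82
0.78Y = 4382.82, so Y = 4382.82/0.78 = 5619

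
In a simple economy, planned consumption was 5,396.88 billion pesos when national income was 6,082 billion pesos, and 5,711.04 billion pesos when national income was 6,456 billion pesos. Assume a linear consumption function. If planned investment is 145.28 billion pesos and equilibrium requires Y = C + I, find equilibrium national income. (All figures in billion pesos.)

MPC = (5711.04 − 5396.88)/(6456 − 6082) = 314.16/374 = 0.84
a = 5396.88 − 0.84(6082) = 288
Equilibrium: Y = 288 + 0.84Y + 145.28
0.16Y = 433.28, so Y = 433.28/0.16 = 2708

Y = 2708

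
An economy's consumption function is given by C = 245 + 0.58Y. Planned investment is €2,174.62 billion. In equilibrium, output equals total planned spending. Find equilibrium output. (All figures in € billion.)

Y = C + I = 245 + 0.58Y + 2174.62
Y − 0.58Y = 2419.62
0.42Y = 2419.62, so Y = 2419.62/0.42 = 5761

Y = 5761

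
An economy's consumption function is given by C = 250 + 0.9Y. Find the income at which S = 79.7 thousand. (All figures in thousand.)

S = Y − C = -250 + 0.1Y
-250 + 0.1Y = 79.7, so 0.1Y = 329.7 and Y = 3297

Y = 3297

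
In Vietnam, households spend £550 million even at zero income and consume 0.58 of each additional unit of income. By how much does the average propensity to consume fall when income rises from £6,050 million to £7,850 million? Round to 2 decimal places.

ΔAPC = 0.02

At Y = 6050: C = 550 + 0.58(6050) = 4059, APC = 4059/6050 = 0.671
At Y = 7850: C = 5103, APC = 5103/7850 = 0.650
Fall in APC = 0.671 − 0.650 = 0.021 ≈ 0.02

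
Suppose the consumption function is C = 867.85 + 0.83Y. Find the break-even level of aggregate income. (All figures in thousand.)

At break-even, C = Y: 867.85 + 0.83Y = Y
0.17Y = 867.85, so Y = 867.85/0.17 = 5105

Y = 5105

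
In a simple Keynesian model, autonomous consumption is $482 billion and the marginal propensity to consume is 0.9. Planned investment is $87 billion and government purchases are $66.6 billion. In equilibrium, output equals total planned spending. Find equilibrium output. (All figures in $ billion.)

Y = C + I + G = 482 + 0.9Y + 87 + 66.6
Y − 0.9Y = 635.6
0.1Y = 635.6, so Y = 635.6/0.1 = 6356

Y = 6356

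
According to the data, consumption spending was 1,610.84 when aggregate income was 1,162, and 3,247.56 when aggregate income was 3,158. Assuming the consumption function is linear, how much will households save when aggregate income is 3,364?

MPC = (3247.56 − 1610.84)/(3158 − 1162) = 1636.72/1996 = 0.82
a = 1610.84 − 0.82(1162) = 1610.84 − 952.84 = 658
C = 658 + 0.82(3364) = 3416.48
S = 3364 − 3416.48 = -52.48

S = -52.48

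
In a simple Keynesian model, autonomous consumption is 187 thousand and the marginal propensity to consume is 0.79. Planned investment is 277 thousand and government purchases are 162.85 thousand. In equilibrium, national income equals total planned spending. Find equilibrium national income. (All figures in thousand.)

Y = 2985

Y = C + I + G = 187 + 0.79Y + 277 + 162.85
Y − 0.79Y = 626.85
0.21Y = 626.85, so Y = 626.85/0.21 = 2985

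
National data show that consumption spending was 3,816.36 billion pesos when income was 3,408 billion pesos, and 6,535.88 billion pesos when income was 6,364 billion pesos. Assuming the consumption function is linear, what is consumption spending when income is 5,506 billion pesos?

C = 5746.52

MPC = (6535.88 − 3816.36)/(6364 − 3408) = 2719.52/2956 = 0.92
a = 3816.36 − 0.92(3408) = 3816.36 − 3135.36 = 681
C = 681 + 0.92(5506) = 681 + 5065.52 = 5746.52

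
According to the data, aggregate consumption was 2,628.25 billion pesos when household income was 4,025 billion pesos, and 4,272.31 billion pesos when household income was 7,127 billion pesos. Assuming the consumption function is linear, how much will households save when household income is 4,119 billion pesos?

MPC = (4272.31 − 2628.25)/(7127 − 4025) = 1644.06/3102 = 0.53
a = 2628.25 − 0.53(4025) = 2628.25 − 2133.25 = 495
C = 495 + 0.53(4119) = 2678.07
S = 4119 − 2678.07 = 1440.93

S = 1440.93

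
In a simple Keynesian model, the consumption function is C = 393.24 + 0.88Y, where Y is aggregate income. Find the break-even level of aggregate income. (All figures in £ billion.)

At break-even, C = Y: 393.24 + 0.88Y = Y
0.12Y = 393.24, so Y = 393.24/0.12 = 3277

Y = 3277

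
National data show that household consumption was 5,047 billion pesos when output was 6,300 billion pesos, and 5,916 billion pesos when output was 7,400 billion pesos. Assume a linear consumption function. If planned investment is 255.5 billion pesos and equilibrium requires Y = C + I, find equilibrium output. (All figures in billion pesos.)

Y = 1550

MPC = (5916 − 5047)/(7400 − 6300) = 869/1100 = 0.79
a = 5047 − 0.79(6300) = 70
Equilibrium: Y = 70 + 0.79Y + 255.5
0.21Y = 325.5, so Y = 325.5/0.21 = 1550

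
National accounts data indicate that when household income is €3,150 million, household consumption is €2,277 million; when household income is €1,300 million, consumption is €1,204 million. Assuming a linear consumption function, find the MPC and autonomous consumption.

MPC = 0.58; a = 450

MPC = ΔC/ΔY = (2277 − 1204)/(3150 − 1300) = 1073/1850 = 0.58
a = C − MPC·Y = 1204 − 0.58(1300) = 1204 − 754 = 450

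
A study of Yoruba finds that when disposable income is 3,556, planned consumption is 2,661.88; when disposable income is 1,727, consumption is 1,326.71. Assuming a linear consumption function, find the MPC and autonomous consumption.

MPC = ΔC/ΔY = (2661.88 − 1326.71)/(3556 − 1727) = 1335.17/1829 = 0.73
a = C − MPC·Y = 1326.71 − 0.73(1727) = 1326.71 − 1260.71 = 66

MPC = 0.73; a = 66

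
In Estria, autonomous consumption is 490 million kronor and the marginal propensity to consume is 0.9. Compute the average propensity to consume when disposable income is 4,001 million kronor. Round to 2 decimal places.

APC = 1.02

C = 490 + 0.9(4001) = 4090.9
APC = C/Y = 4090.9/4001 = 1.02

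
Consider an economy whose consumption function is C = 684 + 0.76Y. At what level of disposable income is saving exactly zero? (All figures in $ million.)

At break-even, C = Y: 684 + 0.76Y = Y
0.24Y = 684, so Y = 684/0.24 = 2850

Y = 2850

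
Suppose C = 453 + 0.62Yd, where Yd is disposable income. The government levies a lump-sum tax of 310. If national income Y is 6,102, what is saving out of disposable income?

Yd = Y − T = 6102 − 310 = 5792
C = 453 + 0.62(5792) = 453 + 3591.04 = 4044.04
S = Yd − C = 5792 − 4044.04 = 1747.96

S = 1747.96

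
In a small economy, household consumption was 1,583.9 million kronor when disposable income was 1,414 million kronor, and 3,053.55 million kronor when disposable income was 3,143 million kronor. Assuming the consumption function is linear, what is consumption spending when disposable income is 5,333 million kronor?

C = 4915.05

MPC = (3053.55 − 1583.9)/(3143 − 1414) = 1469.65/1729 = 0.85
a = 1583.9 − 0.85(1414) = 1583.9 − 1201.9 = 382
C = 382 + 0.85(5333) = 382 + 4533.05 = 4915.05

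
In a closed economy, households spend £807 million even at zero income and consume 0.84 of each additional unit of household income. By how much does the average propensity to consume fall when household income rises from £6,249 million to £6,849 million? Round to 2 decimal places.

ΔAPC = 0.01

At Y = 6249: C = 807 + 0.84(6249) = 6056.16, APC = 6056.16/6249 = 0.969
At Y = 6849: C = 6560.16, APC = 6560.16/6849 = 0.958
Fall in APC = 0.969 − 0.958 = 0.011 ≈ 0.01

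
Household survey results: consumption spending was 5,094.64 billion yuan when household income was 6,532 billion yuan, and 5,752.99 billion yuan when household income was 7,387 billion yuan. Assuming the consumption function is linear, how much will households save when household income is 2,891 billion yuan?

S = 599.93

MPC = (5752.99 − 5094.64)/(7387 − 6532) = 658.35/855 = 0.77
a = 5094.64 − 0.77(6532) = 5094.64 − 5029.64 = 65
C = 65 + 0.77(2891) = 2291.07
S = 2891 − 2291.07 = 599.93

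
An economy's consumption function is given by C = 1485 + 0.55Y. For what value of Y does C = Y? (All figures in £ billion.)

At break-even, C = Y: 1485 + 0.55Y = Y
0.45Y = 1485, so Y = 1485/0.45 = 3300

Y = 3300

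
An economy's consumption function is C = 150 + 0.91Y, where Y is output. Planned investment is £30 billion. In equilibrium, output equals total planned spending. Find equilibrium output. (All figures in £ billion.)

Y = C + I = 150 + 0.91Y + 30
Y − 0.91Y = 180
0.09Y = 180, so Y = 180/0.09 = 2000

Y = 2000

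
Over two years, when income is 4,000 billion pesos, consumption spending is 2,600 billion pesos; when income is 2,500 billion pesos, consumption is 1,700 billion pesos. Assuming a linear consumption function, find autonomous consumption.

a = 200

MPC = ΔC/ΔY = (2600 − 1700)/(4000 − 2500) = 900/1500 = 0.6
a = C − MPC·Y = 1700 − 0.6(2500) = 1700 − 1500 = 200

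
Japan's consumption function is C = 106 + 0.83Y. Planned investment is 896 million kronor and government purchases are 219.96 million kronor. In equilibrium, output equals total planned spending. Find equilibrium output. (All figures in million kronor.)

Y = C + I + G = 106 + 0.83Y + 896 + 219.96
Y − 0.83Y = 1221.96
0.17Y = 1221.96, so Y = 1221.96/0.17 = 7188

Y = 7188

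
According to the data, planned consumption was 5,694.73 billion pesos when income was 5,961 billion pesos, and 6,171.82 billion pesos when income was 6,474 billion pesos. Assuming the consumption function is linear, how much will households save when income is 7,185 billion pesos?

S = 351.95

MPC = (6171.82 − 5694.73)/(6474 − 5961) = 477.09/513 = 0.93
a = 5694.73 − 0.93(5961) = 5694.73 − 5543.73 = 151
C = 151 + 0.93(7185) = 6833.05
S = 7185 − 6833.05 = 351.95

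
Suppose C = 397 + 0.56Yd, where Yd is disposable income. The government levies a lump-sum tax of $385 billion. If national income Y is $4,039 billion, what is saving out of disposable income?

Yd = Y − T = 4039 − 385 = 3654
C = 397 + 0.56(3654) = 397 + 2046.24 = 2443.24
S = Yd − C = 3654 − 2443.24 = 1210.76

S = 1210.76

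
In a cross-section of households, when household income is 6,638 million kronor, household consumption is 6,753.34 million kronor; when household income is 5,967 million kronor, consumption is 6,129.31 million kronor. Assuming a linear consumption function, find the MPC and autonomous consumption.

MPC = 0.93; a = 580

MPC = ΔC/ΔY = (6753.34 − 6129.31)/(6638 − 5967) = 624.03/671 = 0.93
a = C − MPC·Y = 6129.31 − 0.93(5967) = 6129.31 − 5549.31 = 580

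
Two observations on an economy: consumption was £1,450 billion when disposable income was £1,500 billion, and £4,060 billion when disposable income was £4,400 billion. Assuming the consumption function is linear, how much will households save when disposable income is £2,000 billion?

MPC = (4060 − 1450)/(4400 − 1500) = 2610/2900 = 0.9
a = 1450 − 0.9(1500) = 1450 − 1350 = 100
C = 100 + 0.9(2000) = 1900
S = 2000 − 1900 = 100

S = 100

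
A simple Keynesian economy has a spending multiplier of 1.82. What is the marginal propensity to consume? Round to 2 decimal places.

MPC = 0.45

k = 1/(1 − MPC), so 1 − MPC = 1/k = 1/1.82 = 0.5495
MPC = 1 − 0.5495 = 0.45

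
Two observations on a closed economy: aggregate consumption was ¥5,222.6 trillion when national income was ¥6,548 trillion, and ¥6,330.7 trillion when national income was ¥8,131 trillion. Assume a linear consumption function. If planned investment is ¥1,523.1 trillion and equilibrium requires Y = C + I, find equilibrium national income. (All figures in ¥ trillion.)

MPC = (6330.7 − 5222.6)/(8131 − 6548) = 1108.1/1583 = 0.7
a = 5222.6 − 0.7(6548) = 639
Equilibrium: Y = 639 + 0.7Y + 1523.1
0.3Y = 2162.1, so Y = 2162.1/0.3 = 7207

Y = 7207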